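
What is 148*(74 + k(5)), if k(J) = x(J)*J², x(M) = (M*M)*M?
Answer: 473452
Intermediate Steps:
x(M) = M³ (x(M) = M²*M = M³)
k(J) = J⁵ (k(J) = J³*J² = J⁵)
148*(74 + k(5)) = 148*(74 + 5⁵) = 148*(74 + 3125) = 148*3199 = 473452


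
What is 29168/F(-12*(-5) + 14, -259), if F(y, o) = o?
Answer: -29168/259 ≈ -112.62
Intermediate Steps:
29168/F(-12*(-5) + 14, -259) = 29168/(-259) = 29168*(-1/259) = -29168/259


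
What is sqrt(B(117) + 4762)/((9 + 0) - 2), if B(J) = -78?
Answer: 2*sqrt(1171)/7 ≈ 9.7771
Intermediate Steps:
sqrt(B(117) + 4762)/((9 + 0) - 2) = sqrt(-78 + 4762)/((9 + 0) - 2) = sqrt(4684)/(9 - 2) = (2*sqrt(1171))/7 = 2*sqrt(1171)/7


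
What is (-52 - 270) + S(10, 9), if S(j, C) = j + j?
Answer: -302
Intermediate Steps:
S(j, C) = 2*j
(-52 - 270) + S(10, 9) = (-52 - 270) + 2*10 = -322 + 20 = -302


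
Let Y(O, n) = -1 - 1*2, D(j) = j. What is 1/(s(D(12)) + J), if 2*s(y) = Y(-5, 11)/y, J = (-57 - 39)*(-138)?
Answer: 8/105983 ≈ 7.5484e-5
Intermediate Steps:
Y(O, n) = -3 (Y(O, n) = -1 - 2 = -3)
J = 13248 (J = -96*(-138) = 13248)
s(y) = -3/(2*y) (s(y) = (-3/y)/2 = -3/(2*y))
1/(s(D(12)) + J) = 1/(-3/2/12 + 13248) = 1/(-3/2*1/12 + 13248) = 1/(-1/8 + 13248) = 1/(105983/8) = 8/105983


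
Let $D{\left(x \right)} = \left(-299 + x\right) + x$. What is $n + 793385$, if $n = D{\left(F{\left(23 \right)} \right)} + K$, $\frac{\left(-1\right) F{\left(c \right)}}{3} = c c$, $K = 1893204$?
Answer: $2683116$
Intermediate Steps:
$F{\left(c \right)} = - 3 c^{2}$ ($F{\left(c \right)} = - 3 c c = - 3 c^{2}$)
$D{\left(x \right)} = -299 + 2 x$
$n = 1889731$ ($n = \left(-299 + 2 \left(- 3 \cdot 23^{2}\right)\right) + 1893204 = \left(-299 + 2 \left(\left(-3\right) 529\right)\right) + 1893204 = \left(-299 + 2 \left(-1587\right)\right) + 1893204 = \left(-299 - 3174\right) + 1893204 = -3473 + 1893204 = 1889731$)
$n + 793385 = 1889731 + 793385 = 2683116$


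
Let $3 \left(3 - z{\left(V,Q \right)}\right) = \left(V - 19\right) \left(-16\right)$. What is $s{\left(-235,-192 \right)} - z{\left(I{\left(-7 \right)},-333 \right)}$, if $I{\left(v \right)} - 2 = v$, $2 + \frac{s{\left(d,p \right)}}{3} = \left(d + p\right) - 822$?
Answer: $-3628$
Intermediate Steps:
$s{\left(d,p \right)} = -2472 + 3 d + 3 p$ ($s{\left(d,p \right)} = -6 + 3 \left(\left(d + p\right) - 822\right) = -6 + 3 \left(-822 + d + p\right) = -6 + \left(-2466 + 3 d + 3 p\right) = -2472 + 3 d + 3 p$)
$I{\left(v \right)} = 2 + v$
$z{\left(V,Q \right)} = - \frac{295}{3} + \frac{16 V}{3}$ ($z{\left(V,Q \right)} = 3 - \frac{\left(V - 19\right) \left(-16\right)}{3} = 3 - \frac{\left(-19 + V\right) \left(-16\right)}{3} = 3 - \frac{304 - 16 V}{3} = 3 + \left(- \frac{304}{3} + \frac{16 V}{3}\right) = - \frac{295}{3} + \frac{16 V}{3}$)
$s{\left(-235,-192 \right)} - z{\left(I{\left(-7 \right)},-333 \right)} = \left(-2472 + 3 \left(-235\right) + 3 \left(-192\right)\right) - \left(- \frac{295}{3} + \frac{16 \left(2 - 7\right)}{3}\right) = \left(-2472 - 705 - 576\right) - \left(- \frac{295}{3} + \frac{16}{3} \left(-5\right)\right) = -3753 - \left(- \frac{295}{3} - \frac{80}{3}\right) = -3753 - -125 = -3753 + 125 = -3628$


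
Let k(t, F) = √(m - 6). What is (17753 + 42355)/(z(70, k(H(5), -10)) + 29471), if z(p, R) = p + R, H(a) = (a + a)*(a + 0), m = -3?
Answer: 98647246/48481705 - 10018*I/48481705 ≈ 2.0347 - 0.00020663*I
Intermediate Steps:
H(a) = 2*a² (H(a) = (2*a)*a = 2*a²)
k(t, F) = 3*I (k(t, F) = √(-3 - 6) = √(-9) = 3*I)
z(p, R) = R + p
(17753 + 42355)/(z(70, k(H(5), -10)) + 29471) = (17753 + 42355)/((3*I + 70) + 29471) = 60108/((70 + 3*I) + 29471) = 60108/(29541 + 3*I) = 60108*((29541 - 3*I)/872670690) = 10018*(29541 - 3*I)/145445115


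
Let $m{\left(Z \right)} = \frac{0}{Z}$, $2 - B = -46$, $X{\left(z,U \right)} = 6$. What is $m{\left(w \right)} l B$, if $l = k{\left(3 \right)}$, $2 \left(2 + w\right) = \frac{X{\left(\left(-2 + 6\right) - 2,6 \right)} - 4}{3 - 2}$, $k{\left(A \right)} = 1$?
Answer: $0$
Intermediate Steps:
$B = 48$ ($B = 2 - -46 = 2 + 46 = 48$)
$w = -1$ ($w = -2 + \frac{\left(6 - 4\right) \frac{1}{3 - 2}}{2} = -2 + \frac{2 \cdot 1^{-1}}{2} = -2 + \frac{2 \cdot 1}{2} = -2 + \frac{1}{2} \cdot 2 = -2 + 1 = -1$)
$m{\left(Z \right)} = 0$
$l = 1$
$m{\left(w \right)} l B = 0 \cdot 1 \cdot 48 = 0 \cdot 48 = 0$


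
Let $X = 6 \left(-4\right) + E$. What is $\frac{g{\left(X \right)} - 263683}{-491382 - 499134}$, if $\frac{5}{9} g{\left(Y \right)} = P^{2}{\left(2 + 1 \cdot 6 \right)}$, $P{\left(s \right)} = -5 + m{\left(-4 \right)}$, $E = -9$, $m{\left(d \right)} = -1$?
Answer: $\frac{1318091}{4952580} \approx 0.26614$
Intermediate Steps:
$P{\left(s \right)} = -6$ ($P{\left(s \right)} = -5 - 1 = -6$)
$X = -33$ ($X = 6 \left(-4\right) - 9 = -24 - 9 = -33$)
$g{\left(Y \right)} = \frac{324}{5}$ ($g{\left(Y \right)} = \frac{9 \left(-6\right)^{2}}{5} = \frac{9}{5} \cdot 36 = \frac{324}{5}$)
$\frac{g{\left(X \right)} - 263683}{-491382 - 499134} = \frac{\frac{324}{5} - 263683}{-491382 - 499134} = - \frac{1318091}{5 \left(-990516\right)} = \left(- \frac{1318091}{5}\right) \left(- \frac{1}{990516}\right) = \frac{1318091}{4952580}$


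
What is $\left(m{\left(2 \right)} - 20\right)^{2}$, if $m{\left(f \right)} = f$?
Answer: $324$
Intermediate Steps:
$\left(m{\left(2 \right)} - 20\right)^{2} = \left(2 - 20\right)^{2} = \left(-18\right)^{2} = 324$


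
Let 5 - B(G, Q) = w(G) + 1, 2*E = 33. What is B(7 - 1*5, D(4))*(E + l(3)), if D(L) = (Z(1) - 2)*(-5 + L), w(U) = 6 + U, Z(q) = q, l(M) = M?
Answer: -78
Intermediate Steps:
E = 33/2 (E = (½)*33 = 33/2 ≈ 16.500)
D(L) = 5 - L (D(L) = (1 - 2)*(-5 + L) = -(-5 + L) = 5 - L)
B(G, Q) = -2 - G (B(G, Q) = 5 - ((6 + G) + 1) = 5 - (7 + G) = 5 + (-7 - G) = -2 - G)
B(7 - 1*5, D(4))*(E + l(3)) = (-2 - (7 - 1*5))*(33/2 + 3) = (-2 - (7 - 5))*(39/2) = (-2 - 1*2)*(39/2) = (-2 - 2)*(39/2) = -4*39/2 = -78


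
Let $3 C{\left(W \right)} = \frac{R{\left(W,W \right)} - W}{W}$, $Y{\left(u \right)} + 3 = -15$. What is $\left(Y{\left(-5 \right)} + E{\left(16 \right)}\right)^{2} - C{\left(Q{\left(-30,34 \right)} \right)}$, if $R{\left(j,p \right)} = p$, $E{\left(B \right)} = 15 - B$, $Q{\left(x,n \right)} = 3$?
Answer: $361$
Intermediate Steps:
$Y{\left(u \right)} = -18$ ($Y{\left(u \right)} = -3 - 15 = -18$)
$C{\left(W \right)} = 0$ ($C{\left(W \right)} = \frac{\left(W - W\right) \frac{1}{W}}{3} = \frac{0 \frac{1}{W}}{3} = \frac{1}{3} \cdot 0 = 0$)
$\left(Y{\left(-5 \right)} + E{\left(16 \right)}\right)^{2} - C{\left(Q{\left(-30,34 \right)} \right)} = \left(-18 + \left(15 - 16\right)\right)^{2} - 0 = \left(-18 + \left(15 - 16\right)\right)^{2} + 0 = \left(-18 - 1\right)^{2} + 0 = \left(-19\right)^{2} + 0 = 361 + 0 = 361$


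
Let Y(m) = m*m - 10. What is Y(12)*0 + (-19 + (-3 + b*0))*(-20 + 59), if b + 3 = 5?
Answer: -858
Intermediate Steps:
b = 2 (b = -3 + 5 = 2)
Y(m) = -10 + m**2 (Y(m) = m**2 - 10 = -10 + m**2)
Y(12)*0 + (-19 + (-3 + b*0))*(-20 + 59) = (-10 + 12**2)*0 + (-19 + (-3 + 2*0))*(-20 + 59) = (-10 + 144)*0 + (-19 + (-3 + 0))*39 = 134*0 + (-19 - 3)*39 = 0 - 22*39 = 0 - 858 = -858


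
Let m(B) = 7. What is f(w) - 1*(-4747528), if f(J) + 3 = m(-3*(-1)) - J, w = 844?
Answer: 4746688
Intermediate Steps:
f(J) = 4 - J (f(J) = -3 + (7 - J) = 4 - J)
f(w) - 1*(-4747528) = (4 - 1*844) - 1*(-4747528) = (4 - 844) + 4747528 = -840 + 4747528 = 4746688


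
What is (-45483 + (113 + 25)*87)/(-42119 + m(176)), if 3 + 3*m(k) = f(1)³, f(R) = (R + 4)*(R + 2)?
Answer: 11159/13665 ≈ 0.81661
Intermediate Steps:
f(R) = (2 + R)*(4 + R) (f(R) = (4 + R)*(2 + R) = (2 + R)*(4 + R))
m(k) = 1124 (m(k) = -1 + (8 + 1² + 6*1)³/3 = -1 + (8 + 1 + 6)³/3 = -1 + (⅓)*15³ = -1 + (⅓)*3375 = -1 + 1125 = 1124)
(-45483 + (113 + 25)*87)/(-42119 + m(176)) = (-45483 + (113 + 25)*87)/(-42119 + 1124) = (-45483 + 138*87)/(-40995) = (-45483 + 12006)*(-1/40995) = -33477*(-1/40995) = 11159/13665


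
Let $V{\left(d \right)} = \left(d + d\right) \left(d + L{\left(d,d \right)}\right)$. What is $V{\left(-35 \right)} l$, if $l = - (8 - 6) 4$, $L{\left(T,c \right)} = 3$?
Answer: $-17920$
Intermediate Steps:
$l = -8$ ($l = \left(-1\right) 2 \cdot 4 = \left(-2\right) 4 = -8$)
$V{\left(d \right)} = 2 d \left(3 + d\right)$ ($V{\left(d \right)} = \left(d + d\right) \left(d + 3\right) = 2 d \left(3 + d\right)$)
$V{\left(-35 \right)} l = 2 \left(-35\right) \left(3 - 35\right) \left(-8\right) = 2 \left(-35\right) \left(-32\right) \left(-8\right) = 2240 \left(-8\right) = -17920$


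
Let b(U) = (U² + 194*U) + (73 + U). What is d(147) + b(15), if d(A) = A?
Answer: 3370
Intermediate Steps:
b(U) = 73 + U² + 195*U
d(147) + b(15) = 147 + (73 + 15² + 195*15) = 147 + (73 + 225 + 2925) = 147 + 3223 = 3370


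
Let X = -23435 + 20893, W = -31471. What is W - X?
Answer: -28929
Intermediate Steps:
X = -2542
W - X = -31471 - 1*(-2542) = -31471 + 2542 = -28929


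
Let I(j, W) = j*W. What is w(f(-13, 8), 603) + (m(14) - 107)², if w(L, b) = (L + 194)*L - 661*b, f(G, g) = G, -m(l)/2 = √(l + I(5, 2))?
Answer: -389391 + 856*√6 ≈ -3.8729e+5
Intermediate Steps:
I(j, W) = W*j
m(l) = -2*√(10 + l) (m(l) = -2*√(l + 2*5) = -2*√(l + 10) = -2*√(10 + l))
w(L, b) = -661*b + L*(194 + L) (w(L, b) = (194 + L)*L - 661*b = L*(194 + L) - 661*b = -661*b + L*(194 + L))
w(f(-13, 8), 603) + (m(14) - 107)² = ((-13)² - 661*603 + 194*(-13)) + (-2*√(10 + 14) - 107)² = (169 - 398583 - 2522) + (-4*√6 - 107)² = -400936 + (-4*√6 - 107)² = -400936 + (-107 - 4*√6)²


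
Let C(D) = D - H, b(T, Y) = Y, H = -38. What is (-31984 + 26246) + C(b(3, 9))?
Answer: -5691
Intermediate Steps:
C(D) = 38 + D (C(D) = D - 1*(-38) = D + 38 = 38 + D)
(-31984 + 26246) + C(b(3, 9)) = (-31984 + 26246) + (38 + 9) = -5738 + 47 = -5691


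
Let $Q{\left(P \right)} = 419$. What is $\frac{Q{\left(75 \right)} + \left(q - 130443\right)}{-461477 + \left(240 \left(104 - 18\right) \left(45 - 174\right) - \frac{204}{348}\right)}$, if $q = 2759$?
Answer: $\frac{738137}{18119418} \approx 0.040737$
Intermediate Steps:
$\frac{Q{\left(75 \right)} + \left(q - 130443\right)}{-461477 + \left(240 \left(104 - 18\right) \left(45 - 174\right) - \frac{204}{348}\right)} = \frac{419 + \left(2759 - 130443\right)}{-461477 + \left(240 \left(104 - 18\right) \left(45 - 174\right) - \frac{204}{348}\right)} = \frac{419 + \left(2759 - 130443\right)}{-461477 + \left(240 \cdot 86 \left(-129\right) - \frac{17}{29}\right)} = \frac{419 - 127684}{-461477 + \left(240 \left(-11094\right) - \frac{17}{29}\right)} = - \frac{127265}{-461477 - \frac{77214257}{29}} = - \frac{127265}{- \frac{90597090}{29}} = \left(-127265\right) \left(- \frac{29}{90597090}\right) = \frac{738137}{18119418}$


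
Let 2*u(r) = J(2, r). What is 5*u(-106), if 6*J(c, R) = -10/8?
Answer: -25/48 ≈ -0.52083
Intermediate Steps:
J(c, R) = -5/24 (J(c, R) = (-10/8)/6 = (-10*⅛)/6 = (⅙)*(-5/4) = -5/24)
u(r) = -5/48 (u(r) = (½)*(-5/24) = -5/48)
5*u(-106) = 5*(-5/48) = -25/48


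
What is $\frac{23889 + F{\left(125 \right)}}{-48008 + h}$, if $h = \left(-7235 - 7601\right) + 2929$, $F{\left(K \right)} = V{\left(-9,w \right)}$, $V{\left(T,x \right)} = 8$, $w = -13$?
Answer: $- \frac{1039}{2605} \approx -0.39885$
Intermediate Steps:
$F{\left(K \right)} = 8$
$h = -11907$ ($h = -14836 + 2929 = -11907$)
$\frac{23889 + F{\left(125 \right)}}{-48008 + h} = \frac{23889 + 8}{-48008 - 11907} = \frac{23897}{-59915} = 23897 \left(- \frac{1}{59915}\right) = - \frac{1039}{2605}$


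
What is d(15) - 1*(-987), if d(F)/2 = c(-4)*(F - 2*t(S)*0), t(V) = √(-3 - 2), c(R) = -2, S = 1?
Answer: 927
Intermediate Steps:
t(V) = I*√5 (t(V) = √(-5) = I*√5)
d(F) = -4*F (d(F) = 2*(-2*(F - 2*I*√5*0)) = 2*(-2*(F + 0)) = 2*(-2*F) = -4*F)
d(15) - 1*(-987) = -4*15 - 1*(-987) = -60 + 987 = 927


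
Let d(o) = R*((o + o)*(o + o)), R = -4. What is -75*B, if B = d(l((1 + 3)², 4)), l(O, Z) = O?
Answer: 307200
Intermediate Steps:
d(o) = -16*o² (d(o) = -4*(o + o)*(o + o) = -4*2*o*2*o = -16*o²)
B = -4096 (B = -16*(1 + 3)⁴ = -16*(4²)² = -16*16² = -16*256 = -4096)
-75*B = -75*(-4096) = 307200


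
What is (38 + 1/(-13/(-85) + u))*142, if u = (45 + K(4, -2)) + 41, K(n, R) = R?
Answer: 38609658/7153 ≈ 5397.7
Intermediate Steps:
u = 84 (u = (45 - 2) + 41 = 43 + 41 = 84)
(38 + 1/(-13/(-85) + u))*142 = (38 + 1/(-13/(-85) + 84))*142 = (38 + 1/(-13*(-1/85) + 84))*142 = (38 + 1/(13/85 + 84))*142 = (38 + 1/(7153/85))*142 = (38 + 85/7153)*142 = (271899/7153)*142 = 38609658/7153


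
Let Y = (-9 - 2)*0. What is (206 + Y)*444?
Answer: 91464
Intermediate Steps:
Y = 0 (Y = -11*0 = 0)
(206 + Y)*444 = (206 + 0)*444 = 206*444 = 91464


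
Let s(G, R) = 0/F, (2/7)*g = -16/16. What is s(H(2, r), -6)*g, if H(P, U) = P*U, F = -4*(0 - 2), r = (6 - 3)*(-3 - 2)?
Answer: 0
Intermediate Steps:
g = -7/2 (g = 7*(-16/16)/2 = 7*(-16*1/16)/2 = (7/2)*(-1) = -7/2 ≈ -3.5000)
r = -15 (r = 3*(-5) = -15)
F = 8 (F = -4*(-2) = 8)
s(G, R) = 0 (s(G, R) = 0/8 = 0*(⅛) = 0)
s(H(2, r), -6)*g = 0*(-7/2) = 0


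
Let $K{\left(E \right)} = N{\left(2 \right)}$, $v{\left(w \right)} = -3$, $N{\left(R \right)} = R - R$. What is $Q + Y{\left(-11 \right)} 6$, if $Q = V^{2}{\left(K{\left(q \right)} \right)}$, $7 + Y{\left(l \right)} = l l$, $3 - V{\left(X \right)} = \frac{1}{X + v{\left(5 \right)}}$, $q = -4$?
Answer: $\frac{6256}{9} \approx 695.11$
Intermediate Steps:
$N{\left(R \right)} = 0$
$K{\left(E \right)} = 0$
$V{\left(X \right)} = 3 - \frac{1}{-3 + X}$ ($V{\left(X \right)} = 3 - \frac{1}{X - 3} = 3 - \frac{1}{-3 + X}$)
$Y{\left(l \right)} = -7 + l^{2}$ ($Y{\left(l \right)} = -7 + l l = -7 + l^{2}$)
$Q = \frac{100}{9}$ ($Q = \left(\frac{-10 + 3 \cdot 0}{-3 + 0}\right)^{2} = \left(\frac{-10 + 0}{-3}\right)^{2} = \left(\left(- \frac{1}{3}\right) \left(-10\right)\right)^{2} = \left(\frac{10}{3}\right)^{2} = \frac{100}{9} \approx 11.111$)
$Q + Y{\left(-11 \right)} 6 = \frac{100}{9} + \left(-7 + \left(-11\right)^{2}\right) 6 = \frac{100}{9} + \left(-7 + 121\right) 6 = \frac{100}{9} + 114 \cdot 6 = \frac{100}{9} + 684 = \frac{6256}{9}$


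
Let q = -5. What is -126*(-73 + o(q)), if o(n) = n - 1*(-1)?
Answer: 9702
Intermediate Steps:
o(n) = 1 + n (o(n) = n + 1 = 1 + n)
-126*(-73 + o(q)) = -126*(-73 + (1 - 5)) = -126*(-73 - 4) = -126*(-77) = 9702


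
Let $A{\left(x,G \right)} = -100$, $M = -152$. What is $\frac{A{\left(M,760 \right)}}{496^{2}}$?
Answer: $- \frac{25}{61504} \approx -0.00040648$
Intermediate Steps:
$\frac{A{\left(M,760 \right)}}{496^{2}} = - \frac{100}{496^{2}} = - \frac{100}{246016} = \left(-100\right) \frac{1}{246016} = - \frac{25}{61504}$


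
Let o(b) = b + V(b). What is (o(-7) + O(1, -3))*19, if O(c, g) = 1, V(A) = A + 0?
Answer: -247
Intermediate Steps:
V(A) = A
o(b) = 2*b (o(b) = b + b = 2*b)
(o(-7) + O(1, -3))*19 = (2*(-7) + 1)*19 = (-14 + 1)*19 = -13*19 = -247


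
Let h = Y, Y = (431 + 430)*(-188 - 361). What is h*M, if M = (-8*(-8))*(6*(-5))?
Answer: 907562880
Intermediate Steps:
M = -1920 (M = 64*(-30) = -1920)
Y = -472689 (Y = 861*(-549) = -472689)
h = -472689
h*M = -472689*(-1920) = 907562880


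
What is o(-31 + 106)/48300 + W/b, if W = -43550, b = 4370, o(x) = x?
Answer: -121921/12236 ≈ -9.9641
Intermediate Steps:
o(-31 + 106)/48300 + W/b = (-31 + 106)/48300 - 43550/4370 = 75*(1/48300) - 43550*1/4370 = 1/644 - 4355/437 = -121921/12236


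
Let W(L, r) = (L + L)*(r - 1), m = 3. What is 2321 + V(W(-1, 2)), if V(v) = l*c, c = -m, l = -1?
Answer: 2324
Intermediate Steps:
W(L, r) = 2*L*(-1 + r) (W(L, r) = (2*L)*(-1 + r) = 2*L*(-1 + r))
c = -3 (c = -1*3 = -3)
V(v) = 3 (V(v) = -1*(-3) = 3)
2321 + V(W(-1, 2)) = 2321 + 3 = 2324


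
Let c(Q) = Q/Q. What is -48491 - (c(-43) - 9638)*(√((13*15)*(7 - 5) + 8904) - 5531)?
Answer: -53350738 + 9637*√9294 ≈ -5.2422e+7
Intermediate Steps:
c(Q) = 1
-48491 - (c(-43) - 9638)*(√((13*15)*(7 - 5) + 8904) - 5531) = -48491 - (1 - 9638)*(√((13*15)*(7 - 5) + 8904) - 5531) = -48491 - (-9637)*(√(195*2 + 8904) - 5531) = -48491 - (-9637)*(√(390 + 8904) - 5531) = -48491 - (-9637)*(√9294 - 5531) = -48491 - (-9637)*(-5531 + √9294) = -48491 - (53302247 - 9637*√9294) = -48491 + (-53302247 + 9637*√9294) = -53350738 + 9637*√9294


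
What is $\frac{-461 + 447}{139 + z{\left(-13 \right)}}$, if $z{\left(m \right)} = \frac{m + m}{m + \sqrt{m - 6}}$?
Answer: $- \frac{92645}{931747} + \frac{91 i \sqrt{19}}{931747} \approx -0.099432 + 0.00042572 i$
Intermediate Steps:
$z{\left(m \right)} = \frac{2 m}{m + \sqrt{-6 + m}}$
$\frac{-461 + 447}{139 + z{\left(-13 \right)}} = \frac{-461 + 447}{139 + 2 \left(-13\right) \frac{1}{-13 + \sqrt{-6 - 13}}} = - \frac{14}{139 + 2 \left(-13\right) \frac{1}{-13 + \sqrt{-19}}} = - \frac{14}{139 + 2 \left(-13\right) \frac{1}{-13 + i \sqrt{19}}} = - \frac{14}{139 - \frac{26}{-13 + i \sqrt{19}}}$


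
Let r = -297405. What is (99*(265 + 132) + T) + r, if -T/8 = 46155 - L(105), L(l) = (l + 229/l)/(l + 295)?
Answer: -1646767123/2625 ≈ -6.2734e+5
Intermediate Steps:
L(l) = (l + 229/l)/(295 + l)
T = -969249373/2625 (T = -8*(46155 - (229 + 105²)/(105*(295 + 105))) = -8*(46155 - (229 + 11025)/(105*400)) = -8*(46155 - 11254/(105*400)) = -8*(46155 - 1*5627/21000) = -8*(46155 - 5627/21000) = -8*969249373/21000 = -969249373/2625 ≈ -3.6924e+5)
(99*(265 + 132) + T) + r = (99*(265 + 132) - 969249373/2625) - 297405 = (99*397 - 969249373/2625) - 297405 = (39303 - 969249373/2625) - 297405 = -866078998/2625 - 297405 = -1646767123/2625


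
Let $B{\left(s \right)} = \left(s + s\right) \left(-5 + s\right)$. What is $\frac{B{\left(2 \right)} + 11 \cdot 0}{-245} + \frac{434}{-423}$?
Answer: $- \frac{101254}{103635} \approx -0.97703$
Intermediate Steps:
$B{\left(s \right)} = 2 s \left(-5 + s\right)$
$\frac{B{\left(2 \right)} + 11 \cdot 0}{-245} + \frac{434}{-423} = \frac{2 \cdot 2 \left(-5 + 2\right) + 11 \cdot 0}{-245} + \frac{434}{-423} = \left(2 \cdot 2 \left(-3\right) + 0\right) \left(- \frac{1}{245}\right) + 434 \left(- \frac{1}{423}\right) = \left(-12 + 0\right) \left(- \frac{1}{245}\right) - \frac{434}{423} = \left(-12\right) \left(- \frac{1}{245}\right) - \frac{434}{423} = \frac{12}{245} - \frac{434}{423} = - \frac{101254}{103635}$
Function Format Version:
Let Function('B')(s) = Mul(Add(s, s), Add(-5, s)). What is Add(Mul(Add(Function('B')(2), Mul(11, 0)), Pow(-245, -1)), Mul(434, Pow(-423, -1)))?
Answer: Rational(-101254, 103635) ≈ -0.97703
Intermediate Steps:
Function('B')(s) = Mul(2, s, Add(-5, s)) (Function('B')(s) = Mul(Mul(2, s), Add(-5, s)) = Mul(2, s, Add(-5, s)))
Add(Mul(Add(Function('B')(2), Mul(11, 0)), Pow(-245, -1)), Mul(434, Pow(-423, -1))) = Add(Mul(Add(Mul(2, 2, Add(-5, 2)), Mul(11, 0)), Pow(-245, -1)), Mul(434, Pow(-423, -1))) = Add(Mul(Add(Mul(2, 2, -3), 0), Rational(-1, 245)), Mul(434, Rational(-1, 423))) = Add(Mul(Add(-12, 0), Rational(-1, 245)), Rational(-434, 423)) = Add(Mul(-12, Rational(-1, 245)), Rational(-434, 423)) = Add(Rational(12, 245), Rational(-434, 423)) = Rational(-101254, 103635)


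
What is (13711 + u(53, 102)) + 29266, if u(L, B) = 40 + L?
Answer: 43070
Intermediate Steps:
(13711 + u(53, 102)) + 29266 = (13711 + (40 + 53)) + 29266 = (13711 + 93) + 29266 = 13804 + 29266 = 43070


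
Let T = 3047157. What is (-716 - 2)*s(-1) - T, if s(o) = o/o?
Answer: -3047875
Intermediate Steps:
s(o) = 1
(-716 - 2)*s(-1) - T = (-716 - 2)*1 - 1*3047157 = -718*1 - 3047157 = -718 - 3047157 = -3047875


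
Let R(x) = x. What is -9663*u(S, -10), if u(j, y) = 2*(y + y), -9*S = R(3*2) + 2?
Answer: 386520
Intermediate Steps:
S = -8/9 (S = -(3*2 + 2)/9 = -(6 + 2)/9 = -1/9*8 = -8/9 ≈ -0.88889)
u(j, y) = 4*y (u(j, y) = 2*(2*y) = 4*y)
-9663*u(S, -10) = -38652*(-10) = -9663*(-40) = 386520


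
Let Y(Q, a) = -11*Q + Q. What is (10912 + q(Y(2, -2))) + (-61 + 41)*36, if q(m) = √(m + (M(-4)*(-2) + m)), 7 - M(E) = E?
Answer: 10192 + I*√62 ≈ 10192.0 + 7.874*I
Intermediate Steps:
Y(Q, a) = -10*Q
M(E) = 7 - E
q(m) = √(-22 + 2*m) (q(m) = √(m + ((7 - 1*(-4))*(-2) + m)) = √(m + ((7 + 4)*(-2) + m)) = √(m + (11*(-2) + m)) = √(m + (-22 + m)) = √(-22 + 2*m))
(10912 + q(Y(2, -2))) + (-61 + 41)*36 = (10912 + √(-22 + 2*(-10*2))) + (-61 + 41)*36 = (10912 + √(-22 + 2*(-20))) - 20*36 = (10912 + √(-22 - 40)) - 720 = (10912 + √(-62)) - 720 = (10912 + I*√62) - 720 = 10192 + I*√62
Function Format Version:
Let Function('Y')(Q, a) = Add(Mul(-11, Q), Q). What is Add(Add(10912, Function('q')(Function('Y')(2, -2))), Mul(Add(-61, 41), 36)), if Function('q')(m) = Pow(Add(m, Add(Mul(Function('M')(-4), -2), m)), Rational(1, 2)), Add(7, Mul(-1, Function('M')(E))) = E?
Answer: Add(10192, Mul(I, Pow(62, Rational(1, 2)))) ≈ Add(10192., Mul(7.8740, I))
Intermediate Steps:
Function('Y')(Q, a) = Mul(-10, Q)
Function('M')(E) = Add(7, Mul(-1, E))
Function('q')(m) = Pow(Add(-22, Mul(2, m)), Rational(1, 2)) (Function('q')(m) = Pow(Add(m, Add(Mul(Add(7, Mul(-1, -4)), -2), m)), Rational(1, 2)) = Pow(Add(m, Add(Mul(Add(7, 4), -2), m)), Rational(1, 2)) = Pow(Add(m, Add(Mul(11, -2), m)), Rational(1, 2)) = Pow(Add(m, Add(-22, m)), Rational(1, 2)) = Pow(Add(-22, Mul(2, m)), Rational(1, 2)))
Add(Add(10912, Function('q')(Function('Y')(2, -2))), Mul(Add(-61, 41), 36)) = Add(Add(10912, Pow(Add(-22, Mul(2, Mul(-10, 2))), Rational(1, 2))), Mul(Add(-61, 41), 36)) = Add(Add(10912, Pow(Add(-22, Mul(2, -20)), Rational(1, 2))), Mul(-20, 36)) = Add(Add(10912, Pow(Add(-22, -40), Rational(1, 2))), -720) = Add(Add(10912, Pow(-62, Rational(1, 2))), -720) = Add(Add(10912, Mul(I, Pow(62, Rational(1, 2)))), -720) = Add(10192, Mul(I, Pow(62, Rational(1, 2))))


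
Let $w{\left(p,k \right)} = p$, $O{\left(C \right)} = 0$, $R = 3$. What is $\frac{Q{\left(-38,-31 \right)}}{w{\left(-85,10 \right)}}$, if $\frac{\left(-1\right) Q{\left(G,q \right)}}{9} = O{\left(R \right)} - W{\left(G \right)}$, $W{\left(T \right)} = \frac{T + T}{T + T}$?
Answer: $- \frac{9}{85} \approx -0.10588$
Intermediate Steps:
$W{\left(T \right)} = 1$ ($W{\left(T \right)} = \frac{2 T}{2 T} = 2 T \frac{1}{2 T} = 1$)
$Q{\left(G,q \right)} = 9$ ($Q{\left(G,q \right)} = - 9 \left(0 - 1\right) = \left(-9\right) \left(-1\right) = 9$)
$\frac{Q{\left(-38,-31 \right)}}{w{\left(-85,10 \right)}} = \frac{9}{-85} = 9 \left(- \frac{1}{85}\right) = - \frac{9}{85}$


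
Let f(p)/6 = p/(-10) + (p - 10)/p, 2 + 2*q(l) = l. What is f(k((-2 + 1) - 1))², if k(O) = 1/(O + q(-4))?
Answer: 58568409/625 ≈ 93710.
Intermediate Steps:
q(l) = -1 + l/2
k(O) = 1/(-3 + O) (k(O) = 1/(O + (-1 + (½)*(-4))) = 1/(O + (-1 - 2)) = 1/(O - 3) = 1/(-3 + O))
f(p) = -3*p/5 + 6*(-10 + p)/p (f(p) = 6*(p/(-10) + (p - 10)/p) = 6*(p*(-⅒) + (-10 + p)/p) = 6*(-p/10 + (-10 + p)/p) = -3*p/5 + 6*(-10 + p)/p)
f(k((-2 + 1) - 1))² = (6 - (-240 + 60*(-2 + 1)) - 3/(5*(-3 + ((-2 + 1) - 1))))² = (6 - 60/(1/(-3 + (-1 - 1))) - 3/(5*(-3 + (-1 - 1))))² = (6 - 60/(1/(-3 - 2)) - 3/(5*(-3 - 2)))² = (6 - 60/(1/(-5)) - ⅗/(-5))² = (6 - 60/(-⅕) - ⅗*(-⅕))² = (6 - 60*(-5) + 3/25)² = (6 + 300 + 3/25)² = (7653/25)² = 58568409/625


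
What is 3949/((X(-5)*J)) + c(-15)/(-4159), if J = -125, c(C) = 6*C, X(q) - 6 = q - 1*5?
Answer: 16468891/2079500 ≈ 7.9196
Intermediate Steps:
X(q) = 1 + q (X(q) = 6 + (q - 1*5) = 6 + (q - 5) = 6 + (-5 + q) = 1 + q)
3949/((X(-5)*J)) + c(-15)/(-4159) = 3949/(((1 - 5)*(-125))) + (6*(-15))/(-4159) = 3949/((-4*(-125))) - 90*(-1/4159) = 3949/500 + 90/4159 = 16468891/2079500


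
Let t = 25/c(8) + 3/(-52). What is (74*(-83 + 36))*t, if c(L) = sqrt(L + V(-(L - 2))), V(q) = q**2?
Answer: 5217/26 - 43475*sqrt(11)/11 ≈ -12908.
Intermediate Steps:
c(L) = sqrt(L + (2 - L)**2) (c(L) = sqrt(L + (-(L - 2))**2) = sqrt(L + (-(-2 + L))**2) = sqrt(L + (2 - L)**2))
t = -3/52 + 25*sqrt(11)/22 (t = 25/(sqrt(8 + (-2 + 8)**2)) + 3/(-52) = 25/(sqrt(8 + 6**2)) + 3*(-1/52) = 25/(sqrt(8 + 36)) - 3/52 = 25/(sqrt(44)) - 3/52 = 25/((2*sqrt(11))) - 3/52 = 25*(sqrt(11)/22) - 3/52 = 25*sqrt(11)/22 - 3/52 = -3/52 + 25*sqrt(11)/22 ≈ 3.7112)
(74*(-83 + 36))*t = (74*(-83 + 36))*(-3/52 + 25*sqrt(11)/22) = (74*(-47))*(-3/52 + 25*sqrt(11)/22) = -3478*(-3/52 + 25*sqrt(11)/22) = 5217/26 - 43475*sqrt(11)/11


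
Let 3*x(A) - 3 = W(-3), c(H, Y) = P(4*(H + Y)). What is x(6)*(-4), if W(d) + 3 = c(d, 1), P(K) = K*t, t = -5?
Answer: -160/3 ≈ -53.333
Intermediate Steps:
P(K) = -5*K (P(K) = K*(-5) = -5*K)
c(H, Y) = -20*H - 20*Y (c(H, Y) = -20*(H + Y) = -5*(4*H + 4*Y) = -20*H - 20*Y)
W(d) = -23 - 20*d (W(d) = -3 + (-20*d - 20*1) = -3 + (-20*d - 20) = -3 + (-20 - 20*d) = -23 - 20*d)
x(A) = 40/3 (x(A) = 1 + (-23 - 20*(-3))/3 = 1 + (-23 + 60)/3 = 1 + (⅓)*37 = 1 + 37/3 = 40/3)
x(6)*(-4) = (40/3)*(-4) = -160/3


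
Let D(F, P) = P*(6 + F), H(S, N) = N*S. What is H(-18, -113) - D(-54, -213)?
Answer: -8190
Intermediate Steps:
H(-18, -113) - D(-54, -213) = -113*(-18) - (-213)*(6 - 54) = 2034 - (-213)*(-48) = 2034 - 1*10224 = 2034 - 10224 = -8190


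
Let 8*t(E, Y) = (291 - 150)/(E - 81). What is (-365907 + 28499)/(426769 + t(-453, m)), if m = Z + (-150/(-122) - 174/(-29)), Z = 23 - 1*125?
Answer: -480468992/607719009 ≈ -0.79061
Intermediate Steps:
Z = -102 (Z = 23 - 125 = -102)
m = -5781/61 (m = -102 + (-150/(-122) - 174/(-29)) = -102 + (-150*(-1/122) - 174*(-1/29)) = -102 + (75/61 + 6) = -102 + 441/61 = -5781/61 ≈ -94.771)
t(E, Y) = 141/(8*(-81 + E)) (t(E, Y) = ((291 - 150)/(E - 81))/8 = (141/(-81 + E))/8 = 141/(8*(-81 + E)))
(-365907 + 28499)/(426769 + t(-453, m)) = (-365907 + 28499)/(426769 + 141/(8*(-81 - 453))) = -337408/(426769 + (141/8)/(-534)) = -337408/(426769 + (141/8)*(-1/534)) = -337408/(426769 - 47/1424) = -337408/607719009/1424 = -337408*1424/607719009 = -480468992/607719009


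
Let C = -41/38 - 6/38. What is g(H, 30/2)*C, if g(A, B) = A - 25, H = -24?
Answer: 2303/38 ≈ 60.605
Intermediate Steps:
g(A, B) = -25 + A
C = -47/38 (C = -41*1/38 - 6*1/38 = -41/38 - 3/19 = -47/38 ≈ -1.2368)
g(H, 30/2)*C = (-25 - 24)*(-47/38) = -49*(-47/38) = 2303/38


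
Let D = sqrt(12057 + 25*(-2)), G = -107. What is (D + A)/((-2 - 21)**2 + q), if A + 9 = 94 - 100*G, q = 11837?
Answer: 3595/4122 + sqrt(12007)/12366 ≈ 0.88101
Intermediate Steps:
A = 10785 (A = -9 + (94 - 100*(-107)) = -9 + (94 + 10700) = -9 + 10794 = 10785)
D = sqrt(12007) (D = sqrt(12057 - 50) = sqrt(12007) ≈ 109.58)
(D + A)/((-2 - 21)**2 + q) = (sqrt(12007) + 10785)/((-2 - 21)**2 + 11837) = (10785 + sqrt(12007))/((-23)**2 + 11837) = (10785 + sqrt(12007))/(529 + 11837) = (10785 + sqrt(12007))/12366 = (10785 + sqrt(12007))*(1/12366) = 3595/4122 + sqrt(12007)/12366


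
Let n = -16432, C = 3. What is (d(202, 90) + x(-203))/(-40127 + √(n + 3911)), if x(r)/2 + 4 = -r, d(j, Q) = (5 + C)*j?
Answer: -40407889/805094325 - 1007*I*√12521/805094325 ≈ -0.05019 - 0.00013996*I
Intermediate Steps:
d(j, Q) = 8*j (d(j, Q) = (5 + 3)*j = 8*j)
x(r) = -8 - 2*r (x(r) = -8 + 2*(-r) = -8 - 2*r)
(d(202, 90) + x(-203))/(-40127 + √(n + 3911)) = (8*202 + (-8 - 2*(-203)))/(-40127 + √(-16432 + 3911)) = (1616 + (-8 + 406))/(-40127 + √(-12521)) = (1616 + 398)/(-40127 + I*√12521) = 2014/(-40127 + I*√12521)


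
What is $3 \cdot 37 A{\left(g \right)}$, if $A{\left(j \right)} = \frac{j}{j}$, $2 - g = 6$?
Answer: $111$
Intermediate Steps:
$g = -4$ ($g = 2 - 6 = -4$)
$A{\left(j \right)} = 1$
$3 \cdot 37 A{\left(g \right)} = 3 \cdot 37 \cdot 1 = 111 \cdot 1 = 111$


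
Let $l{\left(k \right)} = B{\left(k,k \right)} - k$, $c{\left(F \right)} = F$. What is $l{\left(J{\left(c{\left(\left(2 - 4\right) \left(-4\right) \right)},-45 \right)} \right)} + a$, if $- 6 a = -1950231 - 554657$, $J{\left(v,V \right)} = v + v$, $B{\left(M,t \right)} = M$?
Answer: $\frac{1252444}{3} \approx 4.1748 \cdot 10^{5}$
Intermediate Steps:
$J{\left(v,V \right)} = 2 v$
$a = \frac{1252444}{3}$ ($a = - \frac{-1950231 - 554657}{6} = \left(- \frac{1}{6}\right) \left(-2504888\right) = \frac{1252444}{3} \approx 4.1748 \cdot 10^{5}$)
$l{\left(k \right)} = 0$ ($l{\left(k \right)} = k - k = 0$)
$l{\left(J{\left(c{\left(\left(2 - 4\right) \left(-4\right) \right)},-45 \right)} \right)} + a = 0 + \frac{1252444}{3} = \frac{1252444}{3}$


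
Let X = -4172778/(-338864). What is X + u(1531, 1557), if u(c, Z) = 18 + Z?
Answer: 268941789/169432 ≈ 1587.3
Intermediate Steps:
X = 2086389/169432 (X = -4172778*(-1/338864) = 2086389/169432 ≈ 12.314)
X + u(1531, 1557) = 2086389/169432 + (18 + 1557) = 2086389/169432 + 1575 = 268941789/169432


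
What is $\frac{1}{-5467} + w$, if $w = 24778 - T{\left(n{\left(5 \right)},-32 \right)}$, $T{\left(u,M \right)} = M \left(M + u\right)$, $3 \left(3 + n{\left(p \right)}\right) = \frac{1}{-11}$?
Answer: $\frac{387998951}{16401} \approx 23657.0$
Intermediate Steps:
$n{\left(p \right)} = - \frac{100}{33}$ ($n{\left(p \right)} = -3 + \frac{1}{3 \left(-11\right)} = -3 + \frac{1}{3} \left(- \frac{1}{11}\right) = -3 - \frac{1}{33} = - \frac{100}{33}$)
$w = \frac{780682}{33}$ ($w = 24778 - - 32 \left(-32 - \frac{100}{33}\right) = 24778 - \left(-32\right) \left(- \frac{1156}{33}\right) = 24778 - \frac{36992}{33} = \frac{780682}{33} \approx 23657.0$)
$\frac{1}{-5467} + w = \frac{1}{-5467} + \frac{780682}{33} = - \frac{1}{5467} + \frac{780682}{33} = \frac{387998951}{16401}$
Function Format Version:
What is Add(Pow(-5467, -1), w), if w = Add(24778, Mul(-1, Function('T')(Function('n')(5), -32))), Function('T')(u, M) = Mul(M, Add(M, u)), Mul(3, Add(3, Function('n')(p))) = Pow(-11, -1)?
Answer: Rational(387998951, 16401) ≈ 23657.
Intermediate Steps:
Function('n')(p) = Rational(-100, 33) (Function('n')(p) = Add(-3, Mul(Rational(1, 3), Pow(-11, -1))) = Add(-3, Mul(Rational(1, 3), Rational(-1, 11))) = Add(-3, Rational(-1, 33)) = Rational(-100, 33))
w = Rational(780682, 33) (w = Add(24778, Mul(-1, Mul(-32, Add(-32, Rational(-100, 33))))) = Add(24778, Mul(-1, Mul(-32, Rational(-1156, 33)))) = Add(24778, Mul(-1, Rational(36992, 33))) = Add(24778, Rational(-36992, 33)) = Rational(780682, 33) ≈ 23657.)
Add(Pow(-5467, -1), w) = Add(Pow(-5467, -1), Rational(780682, 33)) = Add(Rational(-1, 5467), Rational(780682, 33)) = Rational(387998951, 16401)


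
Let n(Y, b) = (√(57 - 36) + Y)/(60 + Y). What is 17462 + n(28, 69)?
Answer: 384171/22 + √21/88 ≈ 17462.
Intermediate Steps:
n(Y, b) = (Y + √21)/(60 + Y) (n(Y, b) = (√21 + Y)/(60 + Y) = (Y + √21)/(60 + Y))
17462 + n(28, 69) = 17462 + (28 + √21)/(60 + 28) = 17462 + (28 + √21)/88 = 17462 + (7/22 + √21/88) = 384171/22 + √21/88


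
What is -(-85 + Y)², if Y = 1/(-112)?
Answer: -90649441/12544 ≈ -7226.5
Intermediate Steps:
Y = -1/112 ≈ -0.0089286
-(-85 + Y)² = -(-85 - 1/112)² = -(-9521/112)² = -1*90649441/12544 = -90649441/12544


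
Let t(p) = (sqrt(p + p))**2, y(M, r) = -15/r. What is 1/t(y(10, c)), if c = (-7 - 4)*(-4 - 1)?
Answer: -11/6 ≈ -1.8333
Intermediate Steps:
c = 55 (c = -11*(-5) = 55)
t(p) = 2*p (t(p) = (sqrt(2*p))**2 = (sqrt(2)*sqrt(p))**2 = 2*p)
1/t(y(10, c)) = 1/(2*(-15/55)) = 1/(2*(-15*1/55)) = 1/(2*(-3/11)) = 1/(-6/11) = -11/6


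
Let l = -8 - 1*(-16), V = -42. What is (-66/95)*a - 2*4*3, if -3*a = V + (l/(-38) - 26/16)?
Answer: -246573/7220 ≈ -34.151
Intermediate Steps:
l = 8 (l = -8 + 16 = 8)
a = 2221/152 (a = -(-42 + (8/(-38) - 26/16))/3 = -(-42 + (8*(-1/38) - 26*1/16))/3 = -(-42 + (-4/19 - 13/8))/3 = -(-42 - 279/152)/3 = -1/3*(-6663/152) = 2221/152 ≈ 14.612)
(-66/95)*a - 2*4*3 = -66/95*(2221/152) - 2*4*3 = -66*1/95*(2221/152) - 8*3 = -66/95*2221/152 - 24 = -73293/7220 - 24 = -246573/7220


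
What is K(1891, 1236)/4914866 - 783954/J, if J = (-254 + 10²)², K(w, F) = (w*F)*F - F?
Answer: 1469533116369/2649112774 ≈ 554.73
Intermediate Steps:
K(w, F) = -F + w*F² (K(w, F) = (F*w)*F - F = w*F² - F = -F + w*F²)
J = 23716 (J = (-254 + 100)² = (-154)² = 23716)
K(1891, 1236)/4914866 - 783954/J = (1236*(-1 + 1236*1891))/4914866 - 783954/23716 = (1236*(-1 + 2337276))*(1/4914866) - 783954*1/23716 = (1236*2337275)*(1/4914866) - 391977/11858 = 2888871900*(1/4914866) - 391977/11858 = 1444435950/2457433 - 391977/11858 = 1469533116369/2649112774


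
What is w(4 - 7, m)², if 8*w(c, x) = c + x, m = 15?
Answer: 9/4 ≈ 2.2500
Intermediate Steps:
w(c, x) = c/8 + x/8 (w(c, x) = (c + x)/8 = c/8 + x/8)
w(4 - 7, m)² = ((4 - 7)/8 + (⅛)*15)² = ((⅛)*(-3) + 15/8)² = (-3/8 + 15/8)² = (3/2)² = 9/4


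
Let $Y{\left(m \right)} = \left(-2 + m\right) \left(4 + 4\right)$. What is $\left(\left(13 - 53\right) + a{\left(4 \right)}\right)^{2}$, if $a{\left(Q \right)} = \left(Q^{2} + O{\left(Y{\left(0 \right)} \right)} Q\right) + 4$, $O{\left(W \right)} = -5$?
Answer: $1600$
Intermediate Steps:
$Y{\left(m \right)} = -16 + 8 m$ ($Y{\left(m \right)} = \left(-2 + m\right) 8 = -16 + 8 m$)
$a{\left(Q \right)} = 4 + Q^{2} - 5 Q$ ($a{\left(Q \right)} = \left(Q^{2} - 5 Q\right) + 4 = 4 + Q^{2} - 5 Q$)
$\left(\left(13 - 53\right) + a{\left(4 \right)}\right)^{2} = \left(\left(13 - 53\right) + \left(4 + 4^{2} - 20\right)\right)^{2} = \left(\left(13 - 53\right) + \left(4 + 16 - 20\right)\right)^{2} = \left(-40 + 0\right)^{2} = \left(-40\right)^{2} = 1600$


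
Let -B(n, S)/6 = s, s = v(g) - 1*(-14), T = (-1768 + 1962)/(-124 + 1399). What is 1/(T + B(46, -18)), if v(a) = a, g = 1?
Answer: -1275/114556 ≈ -0.011130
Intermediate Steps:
T = 194/1275 ≈ 0.15216
s = 15 (s = 1 - 1*(-14) = 1 + 14 = 15)
B(n, S) = -90 (B(n, S) = -6*15 = -90)
1/(T + B(46, -18)) = 1/(194/1275 - 90) = 1/(-114556/1275) = -1275/114556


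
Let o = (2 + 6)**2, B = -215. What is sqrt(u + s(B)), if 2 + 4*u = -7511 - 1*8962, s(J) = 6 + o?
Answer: I*sqrt(16195)/2 ≈ 63.63*I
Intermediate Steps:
o = 64 (o = 8**2 = 64)
s(J) = 70 (s(J) = 6 + 64 = 70)
u = -16475/4 (u = -1/2 + (-7511 - 1*8962)/4 = -1/2 + (-7511 - 8962)/4 = -1/2 + (1/4)*(-16473) = -1/2 - 16473/4 = -16475/4 ≈ -4118.8)
sqrt(u + s(B)) = sqrt(-16475/4 + 70) = sqrt(-16195/4) = I*sqrt(16195)/2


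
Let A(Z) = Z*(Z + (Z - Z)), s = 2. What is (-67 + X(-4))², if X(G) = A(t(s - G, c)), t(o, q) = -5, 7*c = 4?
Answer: 1764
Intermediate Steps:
c = 4/7 (c = (⅐)*4 = 4/7 ≈ 0.57143)
A(Z) = Z² (A(Z) = Z*(Z + 0) = Z*Z = Z²)
X(G) = 25 (X(G) = (-5)² = 25)
(-67 + X(-4))² = (-67 + 25)² = (-42)² = 1764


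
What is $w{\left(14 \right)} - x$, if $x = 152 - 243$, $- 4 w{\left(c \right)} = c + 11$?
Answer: $\frac{339}{4} \approx 84.75$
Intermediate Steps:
$w{\left(c \right)} = - \frac{11}{4} - \frac{c}{4}$ ($w{\left(c \right)} = - \frac{c + 11}{4} = - \frac{11 + c}{4} = - \frac{11}{4} - \frac{c}{4}$)
$x = -91$ ($x = 152 - 243 = -91$)
$w{\left(14 \right)} - x = \left(- \frac{11}{4} - \frac{7}{2}\right) - -91 = \left(- \frac{11}{4} - \frac{7}{2}\right) + 91 = - \frac{25}{4} + 91 = \frac{339}{4}$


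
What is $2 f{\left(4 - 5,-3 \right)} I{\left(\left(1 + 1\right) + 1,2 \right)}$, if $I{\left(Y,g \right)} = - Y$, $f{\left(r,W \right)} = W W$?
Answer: $-54$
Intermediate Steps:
$f{\left(r,W \right)} = W^{2}$
$2 f{\left(4 - 5,-3 \right)} I{\left(\left(1 + 1\right) + 1,2 \right)} = 2 \left(-3\right)^{2} \left(- (\left(1 + 1\right) + 1)\right) = 2 \cdot 9 \left(- (2 + 1)\right) = 18 \left(\left(-1\right) 3\right) = 18 \left(-3\right) = -54$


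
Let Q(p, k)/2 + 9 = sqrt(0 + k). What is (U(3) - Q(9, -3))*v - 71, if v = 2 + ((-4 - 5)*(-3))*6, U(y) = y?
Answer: 3373 - 328*I*sqrt(3) ≈ 3373.0 - 568.11*I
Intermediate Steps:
Q(p, k) = -18 + 2*sqrt(k) (Q(p, k) = -18 + 2*sqrt(0 + k) = -18 + 2*sqrt(k))
v = 164 (v = 2 - 9*(-3)*6 = 2 + 27*6 = 2 + 162 = 164)
(U(3) - Q(9, -3))*v - 71 = (3 - (-18 + 2*sqrt(-3)))*164 - 71 = (3 - (-18 + 2*(I*sqrt(3))))*164 - 71 = (3 - (-18 + 2*I*sqrt(3)))*164 - 71 = (3 + (18 - 2*I*sqrt(3)))*164 - 71 = (21 - 2*I*sqrt(3))*164 - 71 = (3444 - 328*I*sqrt(3)) - 71 = 3373 - 328*I*sqrt(3)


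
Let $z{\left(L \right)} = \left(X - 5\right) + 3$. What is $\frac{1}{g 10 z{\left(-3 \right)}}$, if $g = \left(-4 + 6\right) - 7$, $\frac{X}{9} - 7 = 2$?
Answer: $- \frac{1}{3950} \approx -0.00025316$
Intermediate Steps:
$X = 81$ ($X = 63 + 9 \cdot 2 = 63 + 18 = 81$)
$z{\left(L \right)} = 79$ ($z{\left(L \right)} = \left(81 - 5\right) + 3 = 76 + 3 = 79$)
$g = -5$ ($g = 2 - 7 = -5$)
$\frac{1}{g 10 z{\left(-3 \right)}} = \frac{1}{\left(-5\right) 10 \cdot 79} = \frac{1}{\left(-50\right) 79} = \frac{1}{-3950} = - \frac{1}{3950}$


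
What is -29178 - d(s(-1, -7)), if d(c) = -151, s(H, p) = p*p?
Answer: -29027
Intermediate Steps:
s(H, p) = p²
-29178 - d(s(-1, -7)) = -29178 - 1*(-151) = -29178 + 151 = -29027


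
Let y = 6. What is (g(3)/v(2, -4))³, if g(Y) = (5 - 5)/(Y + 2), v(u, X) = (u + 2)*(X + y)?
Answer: 0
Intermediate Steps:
v(u, X) = (2 + u)*(6 + X) (v(u, X) = (u + 2)*(X + 6) = (2 + u)*(6 + X))
g(Y) = 0 (g(Y) = 0/(2 + Y) = 0)
(g(3)/v(2, -4))³ = (0/(12 + 2*(-4) + 6*2 - 4*2))³ = (0/(12 - 8 + 12 - 8))³ = (0/8)³ = (0*(⅛))³ = 0³ = 0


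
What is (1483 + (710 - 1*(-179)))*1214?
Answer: 2879608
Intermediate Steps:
(1483 + (710 - 1*(-179)))*1214 = (1483 + (710 + 179))*1214 = (1483 + 889)*1214 = 2372*1214 = 2879608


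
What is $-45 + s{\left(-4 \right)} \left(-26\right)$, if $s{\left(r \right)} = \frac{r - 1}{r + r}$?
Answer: $- \frac{245}{4} \approx -61.25$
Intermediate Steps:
$s{\left(r \right)} = \frac{-1 + r}{2 r}$
$-45 + s{\left(-4 \right)} \left(-26\right) = -45 + \frac{-1 - 4}{2 \left(-4\right)} \left(-26\right) = -45 + \frac{1}{2} \left(- \frac{1}{4}\right) \left(-5\right) \left(-26\right) = -45 + \frac{5}{8} \left(-26\right) = -45 - \frac{65}{4} = - \frac{245}{4}$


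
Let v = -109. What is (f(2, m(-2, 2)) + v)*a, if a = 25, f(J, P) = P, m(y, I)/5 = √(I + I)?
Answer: -2475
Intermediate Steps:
m(y, I) = 5*√2*√I (m(y, I) = 5*√(I + I) = 5*√(2*I) = 5*(√2*√I) = 5*√2*√I)
(f(2, m(-2, 2)) + v)*a = (5*√2*√2 - 109)*25 = (10 - 109)*25 = -99*25 = -2475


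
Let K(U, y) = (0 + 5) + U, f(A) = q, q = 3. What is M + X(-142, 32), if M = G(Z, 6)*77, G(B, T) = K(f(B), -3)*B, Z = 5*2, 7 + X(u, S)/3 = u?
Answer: 5713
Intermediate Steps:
X(u, S) = -21 + 3*u
f(A) = 3
K(U, y) = 5 + U
Z = 10
G(B, T) = 8*B (G(B, T) = (5 + 3)*B = 8*B)
M = 6160 (M = (8*10)*77 = 80*77 = 6160)
M + X(-142, 32) = 6160 + (-21 + 3*(-142)) = 6160 + (-21 - 426) = 6160 - 447 = 5713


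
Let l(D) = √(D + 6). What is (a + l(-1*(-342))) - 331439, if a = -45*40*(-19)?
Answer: -297239 + 2*√87 ≈ -2.9722e+5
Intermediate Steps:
l(D) = √(6 + D)
a = 34200 (a = -1800*(-19) = 34200)
(a + l(-1*(-342))) - 331439 = (34200 + √(6 - 1*(-342))) - 331439 = (34200 + √(6 + 342)) - 331439 = (34200 + √348) - 331439 = (34200 + 2*√87) - 331439 = -297239 + 2*√87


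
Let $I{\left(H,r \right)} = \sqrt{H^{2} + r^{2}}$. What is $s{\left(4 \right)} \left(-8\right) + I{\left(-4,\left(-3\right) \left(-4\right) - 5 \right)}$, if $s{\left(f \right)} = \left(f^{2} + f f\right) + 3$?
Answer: $-280 + \sqrt{65} \approx -271.94$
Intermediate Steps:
$s{\left(f \right)} = 3 + 2 f^{2}$ ($s{\left(f \right)} = \left(f^{2} + f^{2}\right) + 3 = 2 f^{2} + 3 = 3 + 2 f^{2}$)
$s{\left(4 \right)} \left(-8\right) + I{\left(-4,\left(-3\right) \left(-4\right) - 5 \right)} = \left(3 + 2 \cdot 4^{2}\right) \left(-8\right) + \sqrt{\left(-4\right)^{2} + \left(\left(-3\right) \left(-4\right) - 5\right)^{2}} = \left(3 + 2 \cdot 16\right) \left(-8\right) + \sqrt{16 + \left(12 - 5\right)^{2}} = \left(3 + 32\right) \left(-8\right) + \sqrt{16 + 7^{2}} = 35 \left(-8\right) + \sqrt{16 + 49} = -280 + \sqrt{65}$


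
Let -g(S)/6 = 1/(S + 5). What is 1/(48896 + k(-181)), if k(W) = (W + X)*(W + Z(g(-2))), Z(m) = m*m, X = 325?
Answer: 1/23408 ≈ 4.2720e-5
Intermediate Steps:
g(S) = -6/(5 + S) (g(S) = -6/(S + 5) = -6/(5 + S))
Z(m) = m²
k(W) = (4 + W)*(325 + W) (k(W) = (W + 325)*(W + (-6/(5 - 2))²) = (325 + W)*(W + (-6/3)²) = (325 + W)*(W + (-6*⅓)²) = (325 + W)*(W + (-2)²) = (325 + W)*(W + 4) = (325 + W)*(4 + W) = (4 + W)*(325 + W))
1/(48896 + k(-181)) = 1/(48896 + (1300 + (-181)² + 329*(-181))) = 1/(48896 + (1300 + 32761 - 59549)) = 1/(48896 - 25488) = 1/23408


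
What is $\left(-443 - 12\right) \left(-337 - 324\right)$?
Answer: $300755$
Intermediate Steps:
$\left(-443 - 12\right) \left(-337 - 324\right) = \left(-455\right) \left(-661\right) = 300755$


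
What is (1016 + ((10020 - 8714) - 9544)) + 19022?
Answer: 11800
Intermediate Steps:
(1016 + ((10020 - 8714) - 9544)) + 19022 = (1016 + (1306 - 9544)) + 19022 = (1016 - 8238) + 19022 = -7222 + 19022 = 11800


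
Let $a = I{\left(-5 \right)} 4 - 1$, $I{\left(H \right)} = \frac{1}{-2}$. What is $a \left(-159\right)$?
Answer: $477$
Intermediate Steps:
$I{\left(H \right)} = - \frac{1}{2}$
$a = -3$ ($a = \left(- \frac{1}{2}\right) 4 - 1 = -2 - 1 = -3$)
$a \left(-159\right) = \left(-3\right) \left(-159\right) = 477$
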